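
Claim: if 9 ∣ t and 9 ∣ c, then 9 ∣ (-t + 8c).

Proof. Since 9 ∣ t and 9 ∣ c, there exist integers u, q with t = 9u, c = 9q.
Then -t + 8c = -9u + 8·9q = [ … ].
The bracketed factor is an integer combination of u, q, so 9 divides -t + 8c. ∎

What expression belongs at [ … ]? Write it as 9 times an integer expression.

9(8q - u)

Pull the common 9 out of every term: -9u + 8·9q = 9(8q - u).
8q - u is an integer, which exhibits the divisibility.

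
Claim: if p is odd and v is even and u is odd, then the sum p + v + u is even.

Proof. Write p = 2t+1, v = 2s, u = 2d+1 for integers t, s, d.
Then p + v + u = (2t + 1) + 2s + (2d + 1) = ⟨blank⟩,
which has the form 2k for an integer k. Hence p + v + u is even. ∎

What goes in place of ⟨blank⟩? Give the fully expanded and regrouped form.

(2t + 1) + 2s + (2d + 1) = 2d + 2s + 2t + 2
= 2(d + s + t + 1).
Since d + s + t + 1 is an integer, the sum is of the form 2k for an integer k.

2(d + s + t + 1)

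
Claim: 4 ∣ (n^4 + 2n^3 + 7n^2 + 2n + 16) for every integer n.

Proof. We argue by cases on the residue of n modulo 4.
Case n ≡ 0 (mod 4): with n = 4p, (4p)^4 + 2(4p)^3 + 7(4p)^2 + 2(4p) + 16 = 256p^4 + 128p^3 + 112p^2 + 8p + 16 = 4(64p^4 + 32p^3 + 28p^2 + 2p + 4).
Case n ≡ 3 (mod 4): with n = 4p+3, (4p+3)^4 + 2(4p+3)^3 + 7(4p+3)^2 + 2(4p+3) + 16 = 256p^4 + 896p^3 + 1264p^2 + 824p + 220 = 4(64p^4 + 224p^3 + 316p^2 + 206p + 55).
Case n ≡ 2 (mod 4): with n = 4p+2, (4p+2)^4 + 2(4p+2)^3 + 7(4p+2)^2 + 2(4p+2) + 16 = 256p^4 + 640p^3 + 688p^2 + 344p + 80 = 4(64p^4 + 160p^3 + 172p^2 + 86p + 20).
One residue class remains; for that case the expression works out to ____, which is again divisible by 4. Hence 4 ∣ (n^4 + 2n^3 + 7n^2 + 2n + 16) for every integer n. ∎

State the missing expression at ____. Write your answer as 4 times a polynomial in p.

4(64p^4 + 96p^3 + 76p^2 + 26p + 7)

Only n ≡ 1 (mod 4) is unaccounted for. Put n = 4p+1:
(4p+1)^4 + 2(4p+1)^3 + 7(4p+1)^2 + 2(4p+1) + 16 expands to 256p^4 + 384p^3 + 304p^2 + 104p + 28,
and factoring out 4 leaves 4(64p^4 + 96p^3 + 76p^2 + 26p + 7).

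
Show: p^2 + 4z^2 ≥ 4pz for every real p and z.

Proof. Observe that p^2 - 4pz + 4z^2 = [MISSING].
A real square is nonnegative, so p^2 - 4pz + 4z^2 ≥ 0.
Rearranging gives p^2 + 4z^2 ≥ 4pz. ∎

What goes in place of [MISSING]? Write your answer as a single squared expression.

The leading and trailing coefficients are 1^2 and 2^2, and 4 = 2·1·2, so the trinomial is (p - 2z)^2.
Hence p^2 - 4pz + 4z^2 ≥ 0.

(p - 2z)^2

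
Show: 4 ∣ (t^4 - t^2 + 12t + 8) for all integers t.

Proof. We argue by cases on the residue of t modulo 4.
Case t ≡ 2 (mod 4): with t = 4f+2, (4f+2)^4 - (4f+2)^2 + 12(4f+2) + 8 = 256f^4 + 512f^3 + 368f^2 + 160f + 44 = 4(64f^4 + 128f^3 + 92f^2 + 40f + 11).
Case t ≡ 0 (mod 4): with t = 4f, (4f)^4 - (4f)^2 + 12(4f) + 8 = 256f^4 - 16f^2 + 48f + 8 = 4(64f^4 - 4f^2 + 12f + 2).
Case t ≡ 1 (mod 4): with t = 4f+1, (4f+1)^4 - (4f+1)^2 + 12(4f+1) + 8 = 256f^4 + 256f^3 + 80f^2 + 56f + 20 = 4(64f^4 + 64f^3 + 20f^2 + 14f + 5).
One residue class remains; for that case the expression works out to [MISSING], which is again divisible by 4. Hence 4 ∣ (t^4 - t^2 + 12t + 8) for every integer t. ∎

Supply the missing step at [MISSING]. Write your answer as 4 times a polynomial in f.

Only t ≡ 3 (mod 4) is unaccounted for. Put t = 4f+3:
(4f+3)^4 - (4f+3)^2 + 12(4f+3) + 8 expands to 256f^4 + 768f^3 + 848f^2 + 456f + 116,
and factoring out 4 leaves 4(64f^4 + 192f^3 + 212f^2 + 114f + 29).

4(64f^4 + 192f^3 + 212f^2 + 114f + 29)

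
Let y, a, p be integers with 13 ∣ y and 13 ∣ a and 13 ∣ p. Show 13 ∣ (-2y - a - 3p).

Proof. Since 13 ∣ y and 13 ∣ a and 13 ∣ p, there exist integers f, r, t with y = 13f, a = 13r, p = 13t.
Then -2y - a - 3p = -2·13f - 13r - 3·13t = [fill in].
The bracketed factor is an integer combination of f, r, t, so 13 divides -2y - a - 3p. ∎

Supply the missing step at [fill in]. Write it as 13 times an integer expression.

13(-2f - r - 3t)

Pull the common 13 out of every term: -2·13f - 13r - 3·13t = 13(-2f - r - 3t).
-2f - r - 3t is an integer, which exhibits the divisibility.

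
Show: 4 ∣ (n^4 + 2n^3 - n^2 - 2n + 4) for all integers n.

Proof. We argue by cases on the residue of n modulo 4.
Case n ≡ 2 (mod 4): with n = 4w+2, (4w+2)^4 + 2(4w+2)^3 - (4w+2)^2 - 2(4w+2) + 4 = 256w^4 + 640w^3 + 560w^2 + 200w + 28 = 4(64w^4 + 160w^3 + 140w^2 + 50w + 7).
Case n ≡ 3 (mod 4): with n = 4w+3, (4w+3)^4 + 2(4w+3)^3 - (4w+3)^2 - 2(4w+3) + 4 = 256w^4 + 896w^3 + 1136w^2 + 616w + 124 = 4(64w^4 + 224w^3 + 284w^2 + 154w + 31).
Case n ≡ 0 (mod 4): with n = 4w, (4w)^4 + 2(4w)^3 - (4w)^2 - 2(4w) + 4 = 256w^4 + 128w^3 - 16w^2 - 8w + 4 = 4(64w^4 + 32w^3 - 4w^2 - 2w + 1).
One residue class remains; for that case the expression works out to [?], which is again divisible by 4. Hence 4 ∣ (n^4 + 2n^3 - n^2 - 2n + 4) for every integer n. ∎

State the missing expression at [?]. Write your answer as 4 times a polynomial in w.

4(64w^4 + 96w^3 + 44w^2 + 6w + 1)

The residues treated are {2, 3, 0}, so the missing case is n ≡ 1 (mod 4); write n = 4w+1.
Then (4w+1)^4 + 2(4w+1)^3 - (4w+1)^2 - 2(4w+1) + 4 = 256w^4 + 384w^3 + 176w^2 + 24w + 4 = 4(64w^4 + 96w^3 + 44w^2 + 6w + 1).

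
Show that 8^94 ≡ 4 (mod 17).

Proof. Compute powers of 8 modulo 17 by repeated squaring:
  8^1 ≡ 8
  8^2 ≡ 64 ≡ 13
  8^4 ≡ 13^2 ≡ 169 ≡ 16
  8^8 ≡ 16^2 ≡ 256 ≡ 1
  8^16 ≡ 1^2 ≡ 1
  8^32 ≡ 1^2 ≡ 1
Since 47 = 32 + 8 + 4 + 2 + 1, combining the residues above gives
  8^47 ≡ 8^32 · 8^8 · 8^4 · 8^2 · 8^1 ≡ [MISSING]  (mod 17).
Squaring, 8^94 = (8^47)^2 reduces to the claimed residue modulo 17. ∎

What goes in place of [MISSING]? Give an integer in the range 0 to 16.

8^32 · 8^8 · 8^4 · 8^2 · 8^1 ≡ 1 · 1 · 16 · 13 · 8 = 1664.
1664 mod 17 = 15, so 8^47 ≡ 15 (mod 17).

15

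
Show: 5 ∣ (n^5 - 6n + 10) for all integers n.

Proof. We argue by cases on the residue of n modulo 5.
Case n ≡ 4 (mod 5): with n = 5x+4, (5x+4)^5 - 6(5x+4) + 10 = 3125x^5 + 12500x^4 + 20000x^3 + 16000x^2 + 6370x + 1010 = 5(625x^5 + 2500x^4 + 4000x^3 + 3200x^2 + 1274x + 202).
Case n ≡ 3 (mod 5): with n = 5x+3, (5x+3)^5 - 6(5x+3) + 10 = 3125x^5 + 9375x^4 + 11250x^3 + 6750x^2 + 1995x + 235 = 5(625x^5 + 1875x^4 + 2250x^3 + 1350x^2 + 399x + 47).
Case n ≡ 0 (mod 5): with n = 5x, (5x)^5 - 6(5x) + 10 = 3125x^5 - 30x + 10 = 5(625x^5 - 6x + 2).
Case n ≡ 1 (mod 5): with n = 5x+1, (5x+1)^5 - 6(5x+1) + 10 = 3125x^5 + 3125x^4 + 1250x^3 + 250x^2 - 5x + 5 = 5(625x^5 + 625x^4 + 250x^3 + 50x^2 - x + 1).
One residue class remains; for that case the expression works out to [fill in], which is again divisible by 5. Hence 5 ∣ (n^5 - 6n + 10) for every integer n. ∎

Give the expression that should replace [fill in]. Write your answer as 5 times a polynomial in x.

5(625x^5 + 1250x^4 + 1000x^3 + 400x^2 + 74x + 6)

The residues treated are {4, 3, 0, 1}, so the missing case is n ≡ 2 (mod 5); write n = 5x+2.
Then (5x+2)^5 - 6(5x+2) + 10 = 3125x^5 + 6250x^4 + 5000x^3 + 2000x^2 + 370x + 30 = 5(625x^5 + 1250x^4 + 1000x^3 + 400x^2 + 74x + 6).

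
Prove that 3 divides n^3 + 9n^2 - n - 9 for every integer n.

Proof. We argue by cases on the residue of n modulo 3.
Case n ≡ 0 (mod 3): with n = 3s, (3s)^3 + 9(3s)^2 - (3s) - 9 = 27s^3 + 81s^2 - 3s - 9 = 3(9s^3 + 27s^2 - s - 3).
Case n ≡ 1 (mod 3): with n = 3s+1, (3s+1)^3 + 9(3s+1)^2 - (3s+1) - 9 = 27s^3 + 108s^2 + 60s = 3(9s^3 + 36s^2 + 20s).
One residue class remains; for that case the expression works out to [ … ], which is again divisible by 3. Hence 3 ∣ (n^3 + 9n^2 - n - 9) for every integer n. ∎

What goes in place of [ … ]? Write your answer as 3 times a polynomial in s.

3(9s^3 + 45s^2 + 47s + 11)

Only n ≡ 2 (mod 3) is unaccounted for. Put n = 3s+2:
(3s+2)^3 + 9(3s+2)^2 - (3s+2) - 9 expands to 27s^3 + 135s^2 + 141s + 33,
and factoring out 3 leaves 3(9s^3 + 45s^2 + 47s + 11).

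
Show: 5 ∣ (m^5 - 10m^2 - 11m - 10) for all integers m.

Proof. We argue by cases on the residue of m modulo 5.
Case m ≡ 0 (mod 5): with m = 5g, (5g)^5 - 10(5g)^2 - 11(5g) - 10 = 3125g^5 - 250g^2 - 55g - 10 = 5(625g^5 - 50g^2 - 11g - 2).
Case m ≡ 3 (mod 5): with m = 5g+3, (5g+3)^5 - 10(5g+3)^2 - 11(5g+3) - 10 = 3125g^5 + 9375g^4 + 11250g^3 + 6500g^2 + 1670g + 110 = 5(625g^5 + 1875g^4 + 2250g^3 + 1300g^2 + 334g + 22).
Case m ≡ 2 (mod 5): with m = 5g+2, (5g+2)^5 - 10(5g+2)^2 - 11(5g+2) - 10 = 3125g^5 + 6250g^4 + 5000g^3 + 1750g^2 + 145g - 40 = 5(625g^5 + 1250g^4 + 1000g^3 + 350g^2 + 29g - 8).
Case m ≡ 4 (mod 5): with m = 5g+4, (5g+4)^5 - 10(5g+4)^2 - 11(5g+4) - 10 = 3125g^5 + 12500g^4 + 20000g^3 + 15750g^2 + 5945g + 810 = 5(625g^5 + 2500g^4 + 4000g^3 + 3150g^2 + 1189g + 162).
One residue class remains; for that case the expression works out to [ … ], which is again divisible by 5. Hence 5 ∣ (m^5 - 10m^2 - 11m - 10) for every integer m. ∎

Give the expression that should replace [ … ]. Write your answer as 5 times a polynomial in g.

5(625g^5 + 625g^4 + 250g^3 - 26g - 6)

Only m ≡ 1 (mod 5) is unaccounted for. Put m = 5g+1:
(5g+1)^5 - 10(5g+1)^2 - 11(5g+1) - 10 expands to 3125g^5 + 3125g^4 + 1250g^3 - 130g - 30,
and factoring out 5 leaves 5(625g^5 + 625g^4 + 250g^3 - 26g - 6).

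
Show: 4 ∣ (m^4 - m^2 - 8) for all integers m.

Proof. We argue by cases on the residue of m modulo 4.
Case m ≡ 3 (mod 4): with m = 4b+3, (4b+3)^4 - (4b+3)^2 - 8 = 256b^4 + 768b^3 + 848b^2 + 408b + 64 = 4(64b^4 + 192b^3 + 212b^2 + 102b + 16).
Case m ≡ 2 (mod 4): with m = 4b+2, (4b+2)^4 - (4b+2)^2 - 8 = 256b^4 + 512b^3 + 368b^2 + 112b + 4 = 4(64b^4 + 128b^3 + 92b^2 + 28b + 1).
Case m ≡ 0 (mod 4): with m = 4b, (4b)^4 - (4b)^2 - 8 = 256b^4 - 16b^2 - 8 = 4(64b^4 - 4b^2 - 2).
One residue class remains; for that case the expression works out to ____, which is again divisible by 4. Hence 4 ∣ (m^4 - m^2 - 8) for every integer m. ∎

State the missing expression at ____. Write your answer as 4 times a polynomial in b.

Only m ≡ 1 (mod 4) is unaccounted for. Put m = 4b+1:
(4b+1)^4 - (4b+1)^2 - 8 expands to 256b^4 + 256b^3 + 80b^2 + 8b - 8,
and factoring out 4 leaves 4(64b^4 + 64b^3 + 20b^2 + 2b - 2).

4(64b^4 + 64b^3 + 20b^2 + 2b - 2)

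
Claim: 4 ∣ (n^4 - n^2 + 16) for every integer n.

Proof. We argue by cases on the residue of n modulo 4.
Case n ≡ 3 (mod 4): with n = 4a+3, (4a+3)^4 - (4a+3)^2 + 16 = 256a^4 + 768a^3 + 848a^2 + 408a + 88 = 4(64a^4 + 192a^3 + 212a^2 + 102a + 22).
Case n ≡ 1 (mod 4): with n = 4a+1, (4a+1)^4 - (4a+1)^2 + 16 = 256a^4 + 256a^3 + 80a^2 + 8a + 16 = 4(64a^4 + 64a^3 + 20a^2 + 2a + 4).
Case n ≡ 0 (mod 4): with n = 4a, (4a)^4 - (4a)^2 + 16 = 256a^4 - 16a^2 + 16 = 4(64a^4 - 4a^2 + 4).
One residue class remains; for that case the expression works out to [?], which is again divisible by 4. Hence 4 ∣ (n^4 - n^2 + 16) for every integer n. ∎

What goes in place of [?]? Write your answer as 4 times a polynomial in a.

4(64a^4 + 128a^3 + 92a^2 + 28a + 7)

The residues treated are {3, 1, 0}, so the missing case is n ≡ 2 (mod 4); write n = 4a+2.
Then (4a+2)^4 - (4a+2)^2 + 16 = 256a^4 + 512a^3 + 368a^2 + 112a + 28 = 4(64a^4 + 128a^3 + 92a^2 + 28a + 7).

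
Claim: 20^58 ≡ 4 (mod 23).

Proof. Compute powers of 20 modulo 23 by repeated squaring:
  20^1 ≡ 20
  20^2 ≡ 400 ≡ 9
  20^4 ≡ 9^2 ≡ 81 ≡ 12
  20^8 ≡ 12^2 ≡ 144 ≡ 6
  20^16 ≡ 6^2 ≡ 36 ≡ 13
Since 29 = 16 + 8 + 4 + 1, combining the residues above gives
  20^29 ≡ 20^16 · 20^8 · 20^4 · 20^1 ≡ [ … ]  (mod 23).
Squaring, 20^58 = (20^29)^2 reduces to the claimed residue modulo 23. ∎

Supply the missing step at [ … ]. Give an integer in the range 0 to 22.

20^16 · 20^8 · 20^4 · 20^1 ≡ 13 · 6 · 12 · 20 = 18720.
18720 mod 23 = 21, so 20^29 ≡ 21 (mod 23).

21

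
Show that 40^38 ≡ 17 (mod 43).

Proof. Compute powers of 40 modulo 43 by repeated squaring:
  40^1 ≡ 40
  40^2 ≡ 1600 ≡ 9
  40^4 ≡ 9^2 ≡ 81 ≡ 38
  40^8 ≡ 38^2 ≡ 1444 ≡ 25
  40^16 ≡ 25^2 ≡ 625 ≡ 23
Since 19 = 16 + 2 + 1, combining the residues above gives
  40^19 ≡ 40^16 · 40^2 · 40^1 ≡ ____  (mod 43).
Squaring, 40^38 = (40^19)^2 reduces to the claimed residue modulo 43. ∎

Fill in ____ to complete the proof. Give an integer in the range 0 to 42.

24

40^16 · 40^2 · 40^1 ≡ 23 · 9 · 40 = 8280.
8280 mod 43 = 24, so 40^19 ≡ 24 (mod 43).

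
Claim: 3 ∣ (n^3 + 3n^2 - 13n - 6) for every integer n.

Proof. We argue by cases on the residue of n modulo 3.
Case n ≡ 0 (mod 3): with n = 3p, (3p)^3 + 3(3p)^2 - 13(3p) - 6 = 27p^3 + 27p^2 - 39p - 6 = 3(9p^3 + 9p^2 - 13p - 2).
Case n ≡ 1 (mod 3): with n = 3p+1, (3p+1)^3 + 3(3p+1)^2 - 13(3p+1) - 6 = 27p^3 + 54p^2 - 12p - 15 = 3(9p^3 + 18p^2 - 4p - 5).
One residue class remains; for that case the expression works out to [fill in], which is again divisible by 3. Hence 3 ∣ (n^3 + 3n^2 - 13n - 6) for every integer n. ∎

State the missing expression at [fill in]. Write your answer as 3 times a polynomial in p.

3(9p^3 + 27p^2 + 11p - 4)

The residues treated are {0, 1}, so the missing case is n ≡ 2 (mod 3); write n = 3p+2.
Then (3p+2)^3 + 3(3p+2)^2 - 13(3p+2) - 6 = 27p^3 + 81p^2 + 33p - 12 = 3(9p^3 + 27p^2 + 11p - 4).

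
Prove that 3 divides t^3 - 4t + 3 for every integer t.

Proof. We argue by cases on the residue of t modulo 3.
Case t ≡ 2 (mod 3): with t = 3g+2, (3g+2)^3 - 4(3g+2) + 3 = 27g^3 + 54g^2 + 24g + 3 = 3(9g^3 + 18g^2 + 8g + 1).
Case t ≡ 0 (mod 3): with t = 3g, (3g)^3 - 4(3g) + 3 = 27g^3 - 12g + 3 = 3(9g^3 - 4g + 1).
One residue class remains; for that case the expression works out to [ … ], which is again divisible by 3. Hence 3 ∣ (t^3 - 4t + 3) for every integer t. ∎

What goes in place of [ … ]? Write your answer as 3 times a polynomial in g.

3(9g^3 + 9g^2 - g)

Only t ≡ 1 (mod 3) is unaccounted for. Put t = 3g+1:
(3g+1)^3 - 4(3g+1) + 3 expands to 27g^3 + 27g^2 - 3g,
and factoring out 3 leaves 3(9g^3 + 9g^2 - g).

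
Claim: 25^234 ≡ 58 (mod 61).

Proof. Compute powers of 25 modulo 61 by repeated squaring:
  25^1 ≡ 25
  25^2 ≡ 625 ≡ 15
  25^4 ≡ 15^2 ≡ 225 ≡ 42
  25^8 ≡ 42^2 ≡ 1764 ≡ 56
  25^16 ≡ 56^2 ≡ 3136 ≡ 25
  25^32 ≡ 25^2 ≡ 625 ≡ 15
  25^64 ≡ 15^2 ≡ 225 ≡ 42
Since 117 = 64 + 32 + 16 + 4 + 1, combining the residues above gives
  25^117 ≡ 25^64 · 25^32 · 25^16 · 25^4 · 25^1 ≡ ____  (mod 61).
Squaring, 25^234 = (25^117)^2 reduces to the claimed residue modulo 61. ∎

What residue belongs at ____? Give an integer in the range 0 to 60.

Multiply the listed residues: 42 · 15 · 25 · 42 · 25 = 630 → 15750 → 661500 → 16537500.
Reducing modulo 61: 16537500 = 271106·61 + 34, so 25^117 ≡ 34.

34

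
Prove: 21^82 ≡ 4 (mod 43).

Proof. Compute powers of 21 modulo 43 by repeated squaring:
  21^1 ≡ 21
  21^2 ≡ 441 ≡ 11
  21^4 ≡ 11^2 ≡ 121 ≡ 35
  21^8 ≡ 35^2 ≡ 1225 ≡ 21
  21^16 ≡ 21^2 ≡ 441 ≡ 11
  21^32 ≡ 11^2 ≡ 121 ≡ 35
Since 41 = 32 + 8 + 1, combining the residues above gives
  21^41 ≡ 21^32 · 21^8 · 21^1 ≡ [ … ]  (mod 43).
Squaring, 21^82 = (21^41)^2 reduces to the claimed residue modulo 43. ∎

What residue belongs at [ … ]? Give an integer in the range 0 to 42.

Multiply the listed residues: 35 · 21 · 21 = 735 → 15435.
Reducing modulo 43: 15435 = 358·43 + 41, so 21^41 ≡ 41.

41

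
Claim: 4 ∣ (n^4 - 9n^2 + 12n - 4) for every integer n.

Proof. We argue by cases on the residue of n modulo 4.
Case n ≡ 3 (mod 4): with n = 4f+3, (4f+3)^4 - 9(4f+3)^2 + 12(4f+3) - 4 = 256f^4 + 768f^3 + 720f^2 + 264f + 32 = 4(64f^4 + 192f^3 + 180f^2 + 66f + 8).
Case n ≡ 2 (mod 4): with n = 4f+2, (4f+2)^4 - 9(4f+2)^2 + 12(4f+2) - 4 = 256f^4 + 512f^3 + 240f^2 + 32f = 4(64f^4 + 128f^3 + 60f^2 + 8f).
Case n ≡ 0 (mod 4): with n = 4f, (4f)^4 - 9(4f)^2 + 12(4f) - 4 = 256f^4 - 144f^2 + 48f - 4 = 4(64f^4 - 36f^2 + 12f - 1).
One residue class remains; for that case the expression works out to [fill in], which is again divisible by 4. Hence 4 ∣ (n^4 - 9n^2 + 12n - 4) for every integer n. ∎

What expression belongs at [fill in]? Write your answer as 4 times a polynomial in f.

4(64f^4 + 64f^3 - 12f^2 - 2f)

The residues treated are {3, 2, 0}, so the missing case is n ≡ 1 (mod 4); write n = 4f+1.
Then (4f+1)^4 - 9(4f+1)^2 + 12(4f+1) - 4 = 256f^4 + 256f^3 - 48f^2 - 8f = 4(64f^4 + 64f^3 - 12f^2 - 2f).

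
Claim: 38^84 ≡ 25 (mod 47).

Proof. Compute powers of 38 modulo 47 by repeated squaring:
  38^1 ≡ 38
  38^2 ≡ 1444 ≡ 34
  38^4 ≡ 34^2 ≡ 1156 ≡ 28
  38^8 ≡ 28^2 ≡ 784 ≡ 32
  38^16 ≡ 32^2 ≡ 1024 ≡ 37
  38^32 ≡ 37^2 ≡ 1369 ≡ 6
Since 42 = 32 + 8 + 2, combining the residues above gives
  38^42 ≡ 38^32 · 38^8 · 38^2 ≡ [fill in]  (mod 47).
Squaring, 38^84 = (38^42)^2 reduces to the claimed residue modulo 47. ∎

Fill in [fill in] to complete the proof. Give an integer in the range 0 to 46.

42

Multiply the listed residues: 6 · 32 · 34 = 192 → 6528.
Reducing modulo 47: 6528 = 138·47 + 42, so 38^42 ≡ 42.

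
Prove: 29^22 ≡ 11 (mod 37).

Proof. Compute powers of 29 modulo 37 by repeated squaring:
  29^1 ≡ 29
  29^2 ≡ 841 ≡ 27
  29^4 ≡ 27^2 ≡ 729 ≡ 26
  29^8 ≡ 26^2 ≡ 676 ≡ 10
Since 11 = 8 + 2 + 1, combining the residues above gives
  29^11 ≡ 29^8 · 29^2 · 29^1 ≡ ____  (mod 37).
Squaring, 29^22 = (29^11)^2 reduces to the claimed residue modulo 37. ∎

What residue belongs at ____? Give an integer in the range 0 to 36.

23

Multiply the listed residues: 10 · 27 · 29 = 270 → 7830.
Reducing modulo 37: 7830 = 211·37 + 23, so 29^11 ≡ 23.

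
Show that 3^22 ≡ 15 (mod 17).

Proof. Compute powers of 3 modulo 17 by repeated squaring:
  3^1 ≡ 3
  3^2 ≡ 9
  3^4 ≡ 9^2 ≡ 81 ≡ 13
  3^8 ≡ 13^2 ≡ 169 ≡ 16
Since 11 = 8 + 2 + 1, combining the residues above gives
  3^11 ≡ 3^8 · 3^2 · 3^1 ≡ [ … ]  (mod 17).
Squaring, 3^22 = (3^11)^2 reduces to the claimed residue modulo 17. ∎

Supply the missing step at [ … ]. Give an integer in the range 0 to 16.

7

3^8 · 3^2 · 3^1 ≡ 16 · 9 · 3 = 432.
432 mod 17 = 7, so 3^11 ≡ 7 (mod 17).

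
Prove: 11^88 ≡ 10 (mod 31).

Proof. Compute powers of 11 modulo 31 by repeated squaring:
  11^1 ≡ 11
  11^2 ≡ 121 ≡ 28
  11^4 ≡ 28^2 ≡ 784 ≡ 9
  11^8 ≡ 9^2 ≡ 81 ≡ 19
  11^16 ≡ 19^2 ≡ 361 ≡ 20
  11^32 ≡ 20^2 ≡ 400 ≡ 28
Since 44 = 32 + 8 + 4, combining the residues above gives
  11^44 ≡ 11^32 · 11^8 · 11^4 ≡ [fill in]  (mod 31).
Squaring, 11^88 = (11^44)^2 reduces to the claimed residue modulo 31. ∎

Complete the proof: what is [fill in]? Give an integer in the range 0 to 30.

11^32 · 11^8 · 11^4 ≡ 28 · 19 · 9 = 4788.
4788 mod 31 = 14, so 11^44 ≡ 14 (mod 31).

14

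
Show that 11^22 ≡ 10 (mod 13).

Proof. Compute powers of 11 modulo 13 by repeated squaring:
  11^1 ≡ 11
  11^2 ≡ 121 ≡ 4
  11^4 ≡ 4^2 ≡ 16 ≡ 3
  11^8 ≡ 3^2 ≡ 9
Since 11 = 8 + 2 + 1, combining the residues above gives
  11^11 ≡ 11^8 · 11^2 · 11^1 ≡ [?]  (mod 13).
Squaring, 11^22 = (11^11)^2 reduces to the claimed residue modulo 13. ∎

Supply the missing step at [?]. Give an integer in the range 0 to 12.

Multiply the listed residues: 9 · 4 · 11 = 36 → 396.
Reducing modulo 13: 396 = 30·13 + 6, so 11^11 ≡ 6.

6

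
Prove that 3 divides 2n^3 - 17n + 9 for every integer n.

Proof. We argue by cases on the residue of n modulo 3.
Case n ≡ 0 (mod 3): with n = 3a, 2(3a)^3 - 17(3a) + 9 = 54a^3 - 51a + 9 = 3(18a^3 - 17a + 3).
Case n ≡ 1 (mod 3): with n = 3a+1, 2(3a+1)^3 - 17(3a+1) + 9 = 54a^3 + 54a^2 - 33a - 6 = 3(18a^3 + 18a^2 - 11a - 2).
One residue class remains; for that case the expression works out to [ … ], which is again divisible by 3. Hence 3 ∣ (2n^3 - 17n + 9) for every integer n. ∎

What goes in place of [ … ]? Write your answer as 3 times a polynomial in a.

3(18a^3 + 36a^2 + 7a - 3)

The residues treated are {0, 1}, so the missing case is n ≡ 2 (mod 3); write n = 3a+2.
Then 2(3a+2)^3 - 17(3a+2) + 9 = 54a^3 + 108a^2 + 21a - 9 = 3(18a^3 + 36a^2 + 7a - 3).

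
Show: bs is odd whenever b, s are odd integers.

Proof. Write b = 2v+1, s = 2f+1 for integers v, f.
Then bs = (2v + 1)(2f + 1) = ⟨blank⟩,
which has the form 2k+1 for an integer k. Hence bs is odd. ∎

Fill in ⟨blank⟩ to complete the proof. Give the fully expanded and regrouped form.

Expanding: (2v + 1)(2f + 1) = 4fv + 2f + 2v + 1.
Every term except the constant is even, so this is 2(2fv + f + v) + 1,
and 2fv + f + v ∈ ℤ gives the required form.

2(2fv + f + v) + 1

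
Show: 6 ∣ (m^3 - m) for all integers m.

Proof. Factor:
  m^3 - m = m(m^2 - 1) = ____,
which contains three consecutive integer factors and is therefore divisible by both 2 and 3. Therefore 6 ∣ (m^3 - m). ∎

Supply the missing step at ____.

(m - 1)m(m + 1)

m(m^2 - 1) = m(m - 1)(m + 1) = (m - 1)m(m + 1).
These three factors are consecutive integers, so their product is divisible by 6.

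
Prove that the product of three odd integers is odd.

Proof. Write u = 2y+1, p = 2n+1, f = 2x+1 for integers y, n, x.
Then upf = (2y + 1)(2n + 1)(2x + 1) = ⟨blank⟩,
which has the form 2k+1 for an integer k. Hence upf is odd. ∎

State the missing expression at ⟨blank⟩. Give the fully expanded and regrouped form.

(2y + 1)(2n + 1)(2x + 1) = 8nxy + 4nx + 4ny + 2n + 4xy + 2x + 2y + 1
= 2(4nxy + 2nx + 2ny + n + 2xy + x + y) + 1.
Since 4nxy + 2nx + 2ny + n + 2xy + x + y is an integer, the product is of the form 2k+1 for an integer k.

2(4nxy + 2nx + 2ny + n + 2xy + x + y) + 1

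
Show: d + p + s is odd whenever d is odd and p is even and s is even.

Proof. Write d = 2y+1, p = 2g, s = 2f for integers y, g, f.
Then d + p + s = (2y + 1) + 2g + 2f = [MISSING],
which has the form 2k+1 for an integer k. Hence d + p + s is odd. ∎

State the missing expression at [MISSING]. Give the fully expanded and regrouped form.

Expanding: (2y + 1) + 2g + 2f = 2f + 2g + 2y + 1.
Every term except the constant is even, so this is 2(f + g + y) + 1,
and f + g + y ∈ ℤ gives the required form.

2(f + g + y) + 1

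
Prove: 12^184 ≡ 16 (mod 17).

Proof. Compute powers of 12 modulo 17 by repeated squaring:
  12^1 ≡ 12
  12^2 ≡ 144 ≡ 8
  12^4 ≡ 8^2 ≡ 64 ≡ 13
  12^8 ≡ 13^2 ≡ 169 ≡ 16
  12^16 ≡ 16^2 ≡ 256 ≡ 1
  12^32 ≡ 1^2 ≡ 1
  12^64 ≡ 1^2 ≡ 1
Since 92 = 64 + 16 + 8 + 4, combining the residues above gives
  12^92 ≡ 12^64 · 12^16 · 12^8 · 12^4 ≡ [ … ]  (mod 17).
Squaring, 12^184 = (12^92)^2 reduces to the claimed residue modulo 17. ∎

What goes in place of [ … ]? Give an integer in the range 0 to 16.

4

12^64 · 12^16 · 12^8 · 12^4 ≡ 1 · 1 · 16 · 13 = 208.
208 mod 17 = 4, so 12^92 ≡ 4 (mod 17).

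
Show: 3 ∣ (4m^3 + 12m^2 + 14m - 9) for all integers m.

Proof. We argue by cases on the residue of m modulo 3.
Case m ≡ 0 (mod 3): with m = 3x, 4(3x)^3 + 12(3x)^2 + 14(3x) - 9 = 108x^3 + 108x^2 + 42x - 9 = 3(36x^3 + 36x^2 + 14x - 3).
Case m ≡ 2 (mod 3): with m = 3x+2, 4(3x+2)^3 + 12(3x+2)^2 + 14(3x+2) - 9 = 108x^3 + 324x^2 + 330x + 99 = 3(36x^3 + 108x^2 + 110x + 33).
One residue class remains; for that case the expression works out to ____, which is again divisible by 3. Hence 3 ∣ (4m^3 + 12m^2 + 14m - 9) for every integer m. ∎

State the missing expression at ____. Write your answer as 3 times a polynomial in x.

The residues treated are {0, 2}, so the missing case is m ≡ 1 (mod 3); write m = 3x+1.
Then 4(3x+1)^3 + 12(3x+1)^2 + 14(3x+1) - 9 = 108x^3 + 216x^2 + 150x + 21 = 3(36x^3 + 72x^2 + 50x + 7).

3(36x^3 + 72x^2 + 50x + 7)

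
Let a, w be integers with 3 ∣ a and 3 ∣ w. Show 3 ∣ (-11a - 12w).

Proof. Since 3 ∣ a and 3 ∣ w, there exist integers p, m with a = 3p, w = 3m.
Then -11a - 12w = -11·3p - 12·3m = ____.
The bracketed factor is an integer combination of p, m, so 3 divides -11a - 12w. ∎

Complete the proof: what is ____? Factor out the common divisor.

Each term has a factor of 3: -11·3p - 12·3m = 3·(-12m - 11p).
Since -12m - 11p is an integer, 3 ∣ (-11a - 12w).

3(-12m - 11p)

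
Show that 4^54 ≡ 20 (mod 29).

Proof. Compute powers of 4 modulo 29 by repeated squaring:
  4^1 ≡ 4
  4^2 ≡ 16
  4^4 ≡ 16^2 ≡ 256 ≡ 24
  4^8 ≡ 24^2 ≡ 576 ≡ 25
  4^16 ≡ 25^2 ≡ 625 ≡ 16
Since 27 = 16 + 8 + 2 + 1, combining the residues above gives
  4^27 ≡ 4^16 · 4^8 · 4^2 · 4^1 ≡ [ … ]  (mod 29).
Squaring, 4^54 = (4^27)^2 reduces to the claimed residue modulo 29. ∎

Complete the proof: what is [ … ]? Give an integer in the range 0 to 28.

22

Multiply the listed residues: 16 · 25 · 16 · 4 = 400 → 6400 → 25600.
Reducing modulo 29: 25600 = 882·29 + 22, so 4^27 ≡ 22.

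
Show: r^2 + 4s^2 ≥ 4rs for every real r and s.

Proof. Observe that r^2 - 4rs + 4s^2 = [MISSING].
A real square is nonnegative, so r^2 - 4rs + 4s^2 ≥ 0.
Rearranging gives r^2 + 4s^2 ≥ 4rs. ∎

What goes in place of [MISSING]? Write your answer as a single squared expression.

(r - 2s)^2

The leading and trailing coefficients are 1^2 and 2^2, and 4 = 2·1·2, so the trinomial is (r - 2s)^2.
Hence r^2 - 4rs + 4s^2 ≥ 0.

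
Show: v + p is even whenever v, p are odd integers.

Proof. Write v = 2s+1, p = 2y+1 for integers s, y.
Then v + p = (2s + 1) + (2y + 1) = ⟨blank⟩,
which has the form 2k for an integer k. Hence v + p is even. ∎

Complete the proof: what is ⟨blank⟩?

2(s + y + 1)

(2s + 1) + (2y + 1) = 2s + 2y + 2
= 2(s + y + 1).
Since s + y + 1 is an integer, the sum is of the form 2k for an integer k.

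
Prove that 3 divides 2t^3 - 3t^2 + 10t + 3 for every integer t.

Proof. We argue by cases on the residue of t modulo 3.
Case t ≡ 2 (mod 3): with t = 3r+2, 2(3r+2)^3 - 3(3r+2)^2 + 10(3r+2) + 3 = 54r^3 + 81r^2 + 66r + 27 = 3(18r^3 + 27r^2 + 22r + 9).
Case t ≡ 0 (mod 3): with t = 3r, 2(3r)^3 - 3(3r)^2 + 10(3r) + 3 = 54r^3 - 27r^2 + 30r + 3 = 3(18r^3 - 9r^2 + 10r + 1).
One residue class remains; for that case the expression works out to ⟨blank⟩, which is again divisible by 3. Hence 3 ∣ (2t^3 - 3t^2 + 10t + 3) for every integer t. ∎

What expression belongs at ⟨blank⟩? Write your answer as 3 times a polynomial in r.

Only t ≡ 1 (mod 3) is unaccounted for. Put t = 3r+1:
2(3r+1)^3 - 3(3r+1)^2 + 10(3r+1) + 3 expands to 54r^3 + 27r^2 + 30r + 12,
and factoring out 3 leaves 3(18r^3 + 9r^2 + 10r + 4).

3(18r^3 + 9r^2 + 10r + 4)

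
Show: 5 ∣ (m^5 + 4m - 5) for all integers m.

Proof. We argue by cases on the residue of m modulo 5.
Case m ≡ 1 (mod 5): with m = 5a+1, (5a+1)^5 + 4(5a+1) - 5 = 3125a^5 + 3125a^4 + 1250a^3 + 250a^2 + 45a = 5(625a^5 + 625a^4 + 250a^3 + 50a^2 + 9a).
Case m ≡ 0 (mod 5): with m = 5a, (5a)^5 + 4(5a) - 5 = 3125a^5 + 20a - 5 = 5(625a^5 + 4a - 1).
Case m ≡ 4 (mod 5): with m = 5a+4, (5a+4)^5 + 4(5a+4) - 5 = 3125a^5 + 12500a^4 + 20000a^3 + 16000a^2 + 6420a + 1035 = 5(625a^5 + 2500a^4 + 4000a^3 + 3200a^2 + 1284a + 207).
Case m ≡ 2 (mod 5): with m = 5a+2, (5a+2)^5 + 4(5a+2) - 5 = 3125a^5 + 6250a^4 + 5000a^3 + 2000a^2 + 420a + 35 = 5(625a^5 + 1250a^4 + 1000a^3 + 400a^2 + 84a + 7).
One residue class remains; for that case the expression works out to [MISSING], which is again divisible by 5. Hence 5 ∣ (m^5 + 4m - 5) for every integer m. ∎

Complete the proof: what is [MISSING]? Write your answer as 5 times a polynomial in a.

5(625a^5 + 1875a^4 + 2250a^3 + 1350a^2 + 409a + 50)

Only m ≡ 3 (mod 5) is unaccounted for. Put m = 5a+3:
(5a+3)^5 + 4(5a+3) - 5 expands to 3125a^5 + 9375a^4 + 11250a^3 + 6750a^2 + 2045a + 250,
and factoring out 5 leaves 5(625a^5 + 1875a^4 + 2250a^3 + 1350a^2 + 409a + 50).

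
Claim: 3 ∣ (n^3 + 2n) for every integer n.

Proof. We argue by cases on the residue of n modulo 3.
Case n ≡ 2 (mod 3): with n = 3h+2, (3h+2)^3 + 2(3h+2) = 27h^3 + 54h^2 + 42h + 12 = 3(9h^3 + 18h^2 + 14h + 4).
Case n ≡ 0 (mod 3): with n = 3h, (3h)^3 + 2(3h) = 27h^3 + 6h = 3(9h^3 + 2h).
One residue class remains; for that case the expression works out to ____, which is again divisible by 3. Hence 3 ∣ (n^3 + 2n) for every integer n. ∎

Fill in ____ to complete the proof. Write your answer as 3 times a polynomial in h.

3(9h^3 + 9h^2 + 5h + 1)

The residues treated are {2, 0}, so the missing case is n ≡ 1 (mod 3); write n = 3h+1.
Then (3h+1)^3 + 2(3h+1) = 27h^3 + 27h^2 + 15h + 3 = 3(9h^3 + 9h^2 + 5h + 1).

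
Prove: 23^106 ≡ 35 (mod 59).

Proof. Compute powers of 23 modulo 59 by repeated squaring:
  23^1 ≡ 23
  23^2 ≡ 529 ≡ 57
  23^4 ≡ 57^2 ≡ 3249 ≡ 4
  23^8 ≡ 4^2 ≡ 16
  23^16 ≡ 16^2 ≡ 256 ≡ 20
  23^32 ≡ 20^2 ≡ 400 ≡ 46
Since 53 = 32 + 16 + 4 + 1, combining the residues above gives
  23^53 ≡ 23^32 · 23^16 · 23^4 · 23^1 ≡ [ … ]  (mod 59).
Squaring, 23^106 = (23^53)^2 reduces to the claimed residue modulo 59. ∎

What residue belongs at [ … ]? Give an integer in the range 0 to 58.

Multiply the listed residues: 46 · 20 · 4 · 23 = 920 → 3680 → 84640.
Reducing modulo 59: 84640 = 1434·59 + 34, so 23^53 ≡ 34.

34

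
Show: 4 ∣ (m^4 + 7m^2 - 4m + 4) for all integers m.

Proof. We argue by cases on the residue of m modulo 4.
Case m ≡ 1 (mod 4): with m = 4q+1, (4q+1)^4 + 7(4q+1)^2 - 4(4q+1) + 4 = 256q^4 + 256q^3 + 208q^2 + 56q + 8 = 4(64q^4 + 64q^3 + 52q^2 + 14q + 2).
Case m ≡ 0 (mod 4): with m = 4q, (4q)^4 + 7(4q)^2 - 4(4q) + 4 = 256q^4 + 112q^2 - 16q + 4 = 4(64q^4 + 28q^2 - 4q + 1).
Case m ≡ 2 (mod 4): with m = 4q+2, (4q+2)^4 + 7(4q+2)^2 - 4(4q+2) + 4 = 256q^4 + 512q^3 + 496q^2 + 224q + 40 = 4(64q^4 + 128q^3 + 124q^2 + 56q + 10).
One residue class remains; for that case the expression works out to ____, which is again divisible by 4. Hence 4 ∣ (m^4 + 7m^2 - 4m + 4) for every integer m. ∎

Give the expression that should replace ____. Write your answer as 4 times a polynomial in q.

The residues treated are {1, 0, 2}, so the missing case is m ≡ 3 (mod 4); write m = 4q+3.
Then (4q+3)^4 + 7(4q+3)^2 - 4(4q+3) + 4 = 256q^4 + 768q^3 + 976q^2 + 584q + 136 = 4(64q^4 + 192q^3 + 244q^2 + 146q + 34).

4(64q^4 + 192q^3 + 244q^2 + 146q + 34)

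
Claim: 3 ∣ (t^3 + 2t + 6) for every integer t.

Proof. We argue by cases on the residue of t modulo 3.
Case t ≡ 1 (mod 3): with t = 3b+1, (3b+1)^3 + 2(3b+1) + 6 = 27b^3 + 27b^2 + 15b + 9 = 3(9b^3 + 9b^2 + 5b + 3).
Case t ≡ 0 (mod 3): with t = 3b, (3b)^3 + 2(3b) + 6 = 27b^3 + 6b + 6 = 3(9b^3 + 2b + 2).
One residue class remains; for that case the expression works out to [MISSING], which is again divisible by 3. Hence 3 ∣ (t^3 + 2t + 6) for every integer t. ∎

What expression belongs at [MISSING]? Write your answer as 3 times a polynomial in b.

3(9b^3 + 18b^2 + 14b + 6)

Only t ≡ 2 (mod 3) is unaccounted for. Put t = 3b+2:
(3b+2)^3 + 2(3b+2) + 6 expands to 27b^3 + 54b^2 + 42b + 18,
and factoring out 3 leaves 3(9b^3 + 18b^2 + 14b + 6).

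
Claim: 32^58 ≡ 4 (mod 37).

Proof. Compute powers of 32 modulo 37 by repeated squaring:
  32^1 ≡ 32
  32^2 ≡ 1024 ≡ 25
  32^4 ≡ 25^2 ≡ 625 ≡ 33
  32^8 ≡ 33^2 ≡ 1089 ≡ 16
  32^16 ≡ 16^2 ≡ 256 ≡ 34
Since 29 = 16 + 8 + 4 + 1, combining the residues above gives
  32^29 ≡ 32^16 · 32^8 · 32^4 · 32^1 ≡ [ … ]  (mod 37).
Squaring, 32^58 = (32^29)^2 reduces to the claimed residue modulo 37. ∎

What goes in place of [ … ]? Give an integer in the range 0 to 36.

2

Multiply the listed residues: 34 · 16 · 33 · 32 = 544 → 17952 → 574464.
Reducing modulo 37: 574464 = 15526·37 + 2, so 32^29 ≡ 2.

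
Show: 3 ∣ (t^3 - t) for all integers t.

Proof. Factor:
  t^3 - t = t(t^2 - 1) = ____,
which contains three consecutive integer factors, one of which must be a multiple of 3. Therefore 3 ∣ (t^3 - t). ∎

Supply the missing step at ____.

t(t^2 - 1) = t(t - 1)(t + 1) = (t - 1)t(t + 1).
These three factors are consecutive integers, so their product is divisible by 3.

(t - 1)t(t + 1)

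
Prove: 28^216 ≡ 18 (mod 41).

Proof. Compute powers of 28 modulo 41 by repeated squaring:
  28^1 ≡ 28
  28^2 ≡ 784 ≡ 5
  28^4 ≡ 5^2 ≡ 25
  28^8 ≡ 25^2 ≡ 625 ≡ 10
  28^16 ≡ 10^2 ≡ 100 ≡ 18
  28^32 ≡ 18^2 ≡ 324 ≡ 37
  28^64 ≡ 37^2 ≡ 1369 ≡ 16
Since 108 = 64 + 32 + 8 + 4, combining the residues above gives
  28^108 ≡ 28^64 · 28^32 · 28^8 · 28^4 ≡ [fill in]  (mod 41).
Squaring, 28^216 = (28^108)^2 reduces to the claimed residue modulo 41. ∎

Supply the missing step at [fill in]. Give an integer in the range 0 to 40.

Multiply the listed residues: 16 · 37 · 10 · 25 = 592 → 5920 → 148000.
Reducing modulo 41: 148000 = 3609·41 + 31, so 28^108 ≡ 31.

31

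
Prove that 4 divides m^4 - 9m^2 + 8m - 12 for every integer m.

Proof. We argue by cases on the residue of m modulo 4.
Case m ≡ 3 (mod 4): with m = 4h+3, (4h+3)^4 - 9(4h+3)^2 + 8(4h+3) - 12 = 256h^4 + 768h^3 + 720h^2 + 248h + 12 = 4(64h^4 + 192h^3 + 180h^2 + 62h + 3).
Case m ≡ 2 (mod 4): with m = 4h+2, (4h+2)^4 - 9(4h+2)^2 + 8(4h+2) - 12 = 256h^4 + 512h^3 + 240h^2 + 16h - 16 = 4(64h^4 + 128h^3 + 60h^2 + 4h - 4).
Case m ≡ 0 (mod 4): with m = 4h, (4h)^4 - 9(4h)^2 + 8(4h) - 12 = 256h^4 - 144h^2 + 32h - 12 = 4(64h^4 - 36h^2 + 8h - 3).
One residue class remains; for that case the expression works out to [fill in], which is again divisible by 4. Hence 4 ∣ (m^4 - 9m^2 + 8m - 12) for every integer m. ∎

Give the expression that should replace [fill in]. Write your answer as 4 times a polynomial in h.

Only m ≡ 1 (mod 4) is unaccounted for. Put m = 4h+1:
(4h+1)^4 - 9(4h+1)^2 + 8(4h+1) - 12 expands to 256h^4 + 256h^3 - 48h^2 - 24h - 12,
and factoring out 4 leaves 4(64h^4 + 64h^3 - 12h^2 - 6h - 3).

4(64h^4 + 64h^3 - 12h^2 - 6h - 3)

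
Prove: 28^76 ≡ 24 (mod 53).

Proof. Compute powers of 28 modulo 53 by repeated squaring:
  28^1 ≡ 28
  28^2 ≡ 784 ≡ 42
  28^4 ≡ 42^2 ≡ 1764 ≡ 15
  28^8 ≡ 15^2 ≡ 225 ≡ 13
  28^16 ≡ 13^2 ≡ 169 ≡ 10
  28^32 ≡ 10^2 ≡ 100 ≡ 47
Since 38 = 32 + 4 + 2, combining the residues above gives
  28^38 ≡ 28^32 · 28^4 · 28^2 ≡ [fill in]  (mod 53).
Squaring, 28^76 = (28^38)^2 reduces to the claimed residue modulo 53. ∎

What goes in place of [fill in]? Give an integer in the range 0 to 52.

36

28^32 · 28^4 · 28^2 ≡ 47 · 15 · 42 = 29610.
29610 mod 53 = 36, so 28^38 ≡ 36 (mod 53).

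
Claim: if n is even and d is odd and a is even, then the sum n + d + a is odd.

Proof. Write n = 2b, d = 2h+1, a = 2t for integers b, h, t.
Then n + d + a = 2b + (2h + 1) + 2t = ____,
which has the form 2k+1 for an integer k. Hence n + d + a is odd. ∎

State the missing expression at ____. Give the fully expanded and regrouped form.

2b + (2h + 1) + 2t = 2b + 2h + 2t + 1
= 2(b + h + t) + 1.
Since b + h + t is an integer, the sum is of the form 2k+1 for an integer k.

2(b + h + t) + 1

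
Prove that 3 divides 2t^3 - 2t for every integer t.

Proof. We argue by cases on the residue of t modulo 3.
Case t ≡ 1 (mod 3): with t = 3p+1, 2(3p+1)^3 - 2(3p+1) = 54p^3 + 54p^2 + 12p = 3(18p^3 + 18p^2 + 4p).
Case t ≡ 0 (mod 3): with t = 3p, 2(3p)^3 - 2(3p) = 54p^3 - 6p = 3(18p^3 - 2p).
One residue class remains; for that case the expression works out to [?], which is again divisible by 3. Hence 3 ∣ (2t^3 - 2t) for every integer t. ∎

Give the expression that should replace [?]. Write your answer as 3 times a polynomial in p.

3(18p^3 + 36p^2 + 22p + 4)

The residues treated are {1, 0}, so the missing case is t ≡ 2 (mod 3); write t = 3p+2.
Then 2(3p+2)^3 - 2(3p+2) = 54p^3 + 108p^2 + 66p + 12 = 3(18p^3 + 36p^2 + 22p + 4).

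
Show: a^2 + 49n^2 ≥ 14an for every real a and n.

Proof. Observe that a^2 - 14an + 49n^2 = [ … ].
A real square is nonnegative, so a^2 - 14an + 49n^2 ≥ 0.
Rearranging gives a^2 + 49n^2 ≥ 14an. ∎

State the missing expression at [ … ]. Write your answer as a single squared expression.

The leading and trailing coefficients are 1^2 and 7^2, and 14 = 2·1·7, so the trinomial is (a - 7n)^2.
Hence a^2 - 14an + 49n^2 ≥ 0.

(a - 7n)^2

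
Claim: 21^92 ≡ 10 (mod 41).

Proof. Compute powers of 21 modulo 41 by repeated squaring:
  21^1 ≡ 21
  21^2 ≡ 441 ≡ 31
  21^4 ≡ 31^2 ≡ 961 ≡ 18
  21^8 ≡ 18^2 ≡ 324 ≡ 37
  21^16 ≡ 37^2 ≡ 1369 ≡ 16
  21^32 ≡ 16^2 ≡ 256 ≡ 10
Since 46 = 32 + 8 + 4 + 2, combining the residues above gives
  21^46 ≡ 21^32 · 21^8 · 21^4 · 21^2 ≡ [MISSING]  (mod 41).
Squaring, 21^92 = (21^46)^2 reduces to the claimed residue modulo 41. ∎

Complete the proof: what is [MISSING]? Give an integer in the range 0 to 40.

25

21^32 · 21^8 · 21^4 · 21^2 ≡ 10 · 37 · 18 · 31 = 206460.
206460 mod 41 = 25, so 21^46 ≡ 25 (mod 41).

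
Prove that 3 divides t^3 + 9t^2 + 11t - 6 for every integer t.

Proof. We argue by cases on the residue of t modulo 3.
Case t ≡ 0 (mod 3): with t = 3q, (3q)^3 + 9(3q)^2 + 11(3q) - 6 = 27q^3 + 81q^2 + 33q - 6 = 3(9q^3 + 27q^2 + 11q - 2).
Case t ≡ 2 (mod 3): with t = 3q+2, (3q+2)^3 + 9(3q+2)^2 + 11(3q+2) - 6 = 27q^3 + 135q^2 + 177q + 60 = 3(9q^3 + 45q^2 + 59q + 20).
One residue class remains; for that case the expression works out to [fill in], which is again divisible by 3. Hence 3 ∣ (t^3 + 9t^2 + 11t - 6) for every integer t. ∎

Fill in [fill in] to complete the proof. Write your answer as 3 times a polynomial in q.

3(9q^3 + 36q^2 + 32q + 5)

Only t ≡ 1 (mod 3) is unaccounted for. Put t = 3q+1:
(3q+1)^3 + 9(3q+1)^2 + 11(3q+1) - 6 expands to 27q^3 + 108q^2 + 96q + 15,
and factoring out 3 leaves 3(9q^3 + 36q^2 + 32q + 5).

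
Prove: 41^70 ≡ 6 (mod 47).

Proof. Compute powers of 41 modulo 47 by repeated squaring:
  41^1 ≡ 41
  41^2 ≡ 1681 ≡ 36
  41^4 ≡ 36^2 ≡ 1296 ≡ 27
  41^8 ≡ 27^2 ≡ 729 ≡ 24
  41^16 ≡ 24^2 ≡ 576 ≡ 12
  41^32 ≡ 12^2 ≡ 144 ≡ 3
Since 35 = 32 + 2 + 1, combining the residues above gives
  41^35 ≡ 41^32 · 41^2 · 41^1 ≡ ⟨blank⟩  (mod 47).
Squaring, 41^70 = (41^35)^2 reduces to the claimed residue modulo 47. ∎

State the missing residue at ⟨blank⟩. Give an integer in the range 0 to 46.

Multiply the listed residues: 3 · 36 · 41 = 108 → 4428.
Reducing modulo 47: 4428 = 94·47 + 10, so 41^35 ≡ 10.

10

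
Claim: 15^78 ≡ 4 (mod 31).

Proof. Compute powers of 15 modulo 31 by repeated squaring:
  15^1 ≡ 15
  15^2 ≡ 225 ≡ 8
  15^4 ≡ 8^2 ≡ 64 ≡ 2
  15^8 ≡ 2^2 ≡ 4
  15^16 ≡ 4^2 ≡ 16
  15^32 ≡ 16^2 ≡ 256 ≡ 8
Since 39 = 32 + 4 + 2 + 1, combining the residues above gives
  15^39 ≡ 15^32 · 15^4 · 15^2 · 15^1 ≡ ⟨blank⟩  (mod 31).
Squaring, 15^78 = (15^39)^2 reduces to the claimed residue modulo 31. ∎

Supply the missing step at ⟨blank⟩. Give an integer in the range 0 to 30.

Multiply the listed residues: 8 · 2 · 8 · 15 = 16 → 128 → 1920.
Reducing modulo 31: 1920 = 61·31 + 29, so 15^39 ≡ 29.

29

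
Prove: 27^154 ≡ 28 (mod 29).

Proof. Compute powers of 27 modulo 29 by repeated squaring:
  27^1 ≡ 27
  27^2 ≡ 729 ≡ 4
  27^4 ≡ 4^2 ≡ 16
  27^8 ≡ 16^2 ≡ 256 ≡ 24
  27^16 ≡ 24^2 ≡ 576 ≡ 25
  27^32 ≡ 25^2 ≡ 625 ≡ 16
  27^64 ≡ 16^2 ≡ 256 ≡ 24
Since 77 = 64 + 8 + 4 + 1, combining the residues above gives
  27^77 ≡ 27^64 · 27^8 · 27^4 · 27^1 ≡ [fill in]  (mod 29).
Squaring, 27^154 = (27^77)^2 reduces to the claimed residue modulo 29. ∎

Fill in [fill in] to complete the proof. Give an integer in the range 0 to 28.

27^64 · 27^8 · 27^4 · 27^1 ≡ 24 · 24 · 16 · 27 = 248832.
248832 mod 29 = 12, so 27^77 ≡ 12 (mod 29).

12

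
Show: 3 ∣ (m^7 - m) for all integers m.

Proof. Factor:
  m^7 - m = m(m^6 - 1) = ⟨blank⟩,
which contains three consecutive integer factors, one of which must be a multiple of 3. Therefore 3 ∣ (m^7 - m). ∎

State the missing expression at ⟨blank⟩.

(m - 1)m(m + 1)(m^4 + m^2 + 1)

m^6 - 1 = (m^2 - 1)(m^4 + m^2 + 1), and m^2 - 1 = (m-1)(m+1).
So m(m^6 - 1) = (m - 1)m(m + 1)(m^4 + m^2 + 1).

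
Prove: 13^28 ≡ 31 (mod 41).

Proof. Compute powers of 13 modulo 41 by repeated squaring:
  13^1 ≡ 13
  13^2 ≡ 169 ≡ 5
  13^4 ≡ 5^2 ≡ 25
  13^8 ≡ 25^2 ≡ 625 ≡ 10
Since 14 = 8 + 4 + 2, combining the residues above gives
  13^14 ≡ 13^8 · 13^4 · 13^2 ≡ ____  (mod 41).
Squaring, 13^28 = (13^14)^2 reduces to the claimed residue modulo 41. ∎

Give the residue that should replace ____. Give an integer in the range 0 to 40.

Multiply the listed residues: 10 · 25 · 5 = 250 → 1250.
Reducing modulo 41: 1250 = 30·41 + 20, so 13^14 ≡ 20.

20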